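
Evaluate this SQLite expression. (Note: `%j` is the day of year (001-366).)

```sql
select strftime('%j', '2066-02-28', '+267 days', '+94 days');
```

055

First apply '+267 days', '+94 days': 2066-02-28 → 2067-02-24.
Day-of-year for 2067-02-24: days since 2067-01-01 inclusive = 55, zero-padded to 055.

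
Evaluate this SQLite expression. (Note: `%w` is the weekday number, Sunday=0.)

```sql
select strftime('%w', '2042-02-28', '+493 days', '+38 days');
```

4

First apply '+493 days', '+38 days': 2042-02-28 → 2043-08-13.
2043-08-13 is a Thursday; with Sunday=0 that is 4.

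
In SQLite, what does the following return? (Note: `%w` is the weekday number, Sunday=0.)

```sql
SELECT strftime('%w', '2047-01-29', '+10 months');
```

First apply '+10 months': 2047-01-29 → 2047-11-29.
2047-11-29 is a Friday; with Sunday=0 that is 5.

5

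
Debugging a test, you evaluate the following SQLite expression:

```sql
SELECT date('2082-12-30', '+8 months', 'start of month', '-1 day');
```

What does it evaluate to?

Adding +8 months to 2082-12-30 gives 2083-08-30.
`start of month` rewinds 2083-08-30 to 2083-08-01.
Going back 1 day from 2083-08-01 reaches 2083-07-31 (last day of July, 31 days).

2083-07-31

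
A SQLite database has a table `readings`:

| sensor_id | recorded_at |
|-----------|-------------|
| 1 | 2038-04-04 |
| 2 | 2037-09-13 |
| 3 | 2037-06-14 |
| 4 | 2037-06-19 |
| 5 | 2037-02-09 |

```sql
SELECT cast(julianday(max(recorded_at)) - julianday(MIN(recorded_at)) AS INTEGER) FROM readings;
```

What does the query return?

419

MIN = 2037-02-09, MAX = 2038-04-04.
19 days remain in February 2037 after the 9th (28 − 9).
Full months from March 2037 through March 2038 contribute their day counts.
Then 4 days into April 2038.
Total: 19 + 31 + 30 + 31 + 30 + 31 + 31 + 30 + 31 + 30 + 31 + 31 + 28 + 31 + 4 = 419.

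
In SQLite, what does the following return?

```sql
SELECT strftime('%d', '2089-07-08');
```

`%d` extracts the 2-digit day of month: 08.

08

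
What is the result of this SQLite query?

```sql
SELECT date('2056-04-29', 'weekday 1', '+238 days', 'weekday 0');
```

2056-12-31

`weekday 1` advances to the next Monday; 2056-04-29 is a Saturday, so it moves forward to 2056-05-01.
Applying '+238 days' to 2056-05-01: counting 238 days forward gives 2056-12-25.
`weekday 0` advances to the next Sunday; 2056-12-25 is a Monday, so it moves forward to 2056-12-31.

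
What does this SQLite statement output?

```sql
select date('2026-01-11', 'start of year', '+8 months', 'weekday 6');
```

2026-09-05

`start of year` rewinds 2026-01-11 to 2026-01-01.
Adding +8 months to 2026-01-01 gives 2026-09-01.
`weekday 6` advances to the next Saturday; 2026-09-01 is a Tuesday, so it moves forward to 2026-09-05.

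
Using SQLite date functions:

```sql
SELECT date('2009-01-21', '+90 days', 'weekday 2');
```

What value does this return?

Applying '+90 days' to 2009-01-21: counting 90 days forward gives 2009-04-21.
`weekday 2` advances to the next Tuesday; 2009-04-21 is already a Tuesday, so it stays at 2009-04-21.

2009-04-21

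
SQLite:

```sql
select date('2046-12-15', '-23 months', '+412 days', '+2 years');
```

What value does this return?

2048-03-03

Adding -23 months to 2046-12-15 gives 2045-01-15.
Applying '+412 days' to 2045-01-15: counting 412 days forward gives 2046-03-03.
Adding +2 years to 2046-03-03 gives 2048-03-03.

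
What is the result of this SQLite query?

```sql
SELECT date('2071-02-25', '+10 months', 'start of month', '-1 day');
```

2071-11-30

Adding +10 months to 2071-02-25 gives 2071-12-25.
`start of month` rewinds 2071-12-25 to 2071-12-01.
Going back 1 day from 2071-12-01 reaches 2071-11-30 (last day of November, 30 days).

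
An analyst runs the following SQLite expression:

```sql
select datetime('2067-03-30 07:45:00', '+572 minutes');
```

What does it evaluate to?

572 minutes = 9h 32m; +572 minutes from 2067-03-30 07:45:00 is 2067-03-30 17:17:00.

2067-03-30 17:17:00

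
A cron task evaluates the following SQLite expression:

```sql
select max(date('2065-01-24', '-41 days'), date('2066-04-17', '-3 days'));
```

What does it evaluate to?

date('2065-01-24', '-41 days') → 2064-12-14.
date('2066-04-17', '-3 days') → 2066-04-14.
Later of the two is 2066-04-14.

2066-04-14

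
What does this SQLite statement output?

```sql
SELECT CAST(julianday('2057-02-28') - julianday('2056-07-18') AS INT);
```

225

13 days remain in July 2056 after the 18th (31 − 18).
Full months from August 2056 through January 2057 contribute their day counts.
Then 28 days into February 2057.
Total: 13 + 31 + 30 + 31 + 30 + 31 + 31 + 28 = 225.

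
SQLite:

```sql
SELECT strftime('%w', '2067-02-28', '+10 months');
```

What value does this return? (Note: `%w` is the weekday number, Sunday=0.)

First apply '+10 months': 2067-02-28 → 2067-12-28.
2067-12-28 is a Wednesday; with Sunday=0 that is 3.

3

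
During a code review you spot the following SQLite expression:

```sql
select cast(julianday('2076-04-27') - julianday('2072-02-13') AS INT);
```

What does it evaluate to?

1535

16 days remain in February 2072 after the 13th (29 − 13).
Full months from March 2072 through March 2076 contribute their day counts.
Then 27 days into April 2076.
Total: 16 + 31 + 30 + 31 + 30 + 31 + 31 + 30 + 31 + 30 + 31 + 31 + 28 + 31 + 30 + 31 + 30 + 31 + 31 + 30 + 31 + 30 + 31 + 31 + 28 + 31 + 30 + 31 + 30 + 31 + 31 + 30 + 31 + 30 + 31 + 31 + 28 + 31 + 30 + 31 + 30 + 31 + 31 + 30 + 31 + 30 + 31 + 31 + 29 + 31 + 27 = 1535.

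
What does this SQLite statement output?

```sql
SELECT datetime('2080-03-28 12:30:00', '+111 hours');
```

+111 hours from 2080-03-28 12:30:00 is 2080-04-02 03:30:00 (crosses midnight).

2080-04-02 03:30:00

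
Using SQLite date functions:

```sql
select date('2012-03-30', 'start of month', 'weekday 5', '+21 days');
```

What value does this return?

`start of month` rewinds 2012-03-30 to 2012-03-01.
`weekday 5` advances to the next Friday; 2012-03-01 is a Thursday, so it moves forward to 2012-03-02.
Advancing 21 more days within March lands on 2012-03-23.

2012-03-23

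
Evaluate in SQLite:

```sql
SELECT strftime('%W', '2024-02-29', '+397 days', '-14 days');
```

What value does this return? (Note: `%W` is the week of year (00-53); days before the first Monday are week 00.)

11

First apply '+397 days', '-14 days': 2024-02-29 → 2025-03-18.
2025-03-18 is a Tuesday. SQLite's %W counts Mondays since the year started; the result is 11.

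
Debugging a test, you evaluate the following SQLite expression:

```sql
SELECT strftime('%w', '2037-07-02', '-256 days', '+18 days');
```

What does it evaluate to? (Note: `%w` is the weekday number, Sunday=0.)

First apply '-256 days', '+18 days': 2037-07-02 → 2036-11-06.
2036-11-06 is a Thursday; with Sunday=0 that is 4.

4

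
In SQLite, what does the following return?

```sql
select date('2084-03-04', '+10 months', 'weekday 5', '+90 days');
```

2085-04-05

Adding +10 months to 2084-03-04 gives 2085-01-04.
`weekday 5` advances to the next Friday; 2085-01-04 is a Thursday, so it moves forward to 2085-01-05.
Applying '+90 days' to 2085-01-05: counting 90 days forward gives 2085-04-05.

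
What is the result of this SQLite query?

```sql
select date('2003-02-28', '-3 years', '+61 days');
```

Adding -3 years to 2003-02-28 gives 2000-02-28.
Applying '+61 days' to 2000-02-28: counting 61 days forward gives 2000-04-29.

2000-04-29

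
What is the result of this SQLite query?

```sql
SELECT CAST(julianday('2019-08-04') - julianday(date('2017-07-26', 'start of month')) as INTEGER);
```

`start of month` rewinds 2017-07-26 to 2017-07-01.
30 days remain in July 2017 after the 1st (31 − 1).
Full months from August 2017 through July 2019 contribute their day counts.
Then 4 days into August 2019.
Total: 30 + 31 + 30 + 31 + 30 + 31 + 31 + 28 + 31 + 30 + 31 + 30 + 31 + 31 + 30 + 31 + 30 + 31 + 31 + 28 + 31 + 30 + 31 + 30 + 31 + 4 = 764.

764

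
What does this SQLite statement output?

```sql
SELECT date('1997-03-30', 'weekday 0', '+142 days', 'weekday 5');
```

1997-08-22

`weekday 0` advances to the next Sunday; 1997-03-30 is already a Sunday, so it stays at 1997-03-30.
Applying '+142 days' to 1997-03-30: counting 142 days forward gives 1997-08-19.
`weekday 5` advances to the next Friday; 1997-08-19 is a Tuesday, so it moves forward to 1997-08-22.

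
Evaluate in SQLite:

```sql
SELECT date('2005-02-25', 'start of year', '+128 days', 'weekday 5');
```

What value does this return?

2005-05-13

`start of year` rewinds 2005-02-25 to 2005-01-01.
Applying '+128 days' to 2005-01-01: counting 128 days forward gives 2005-05-09.
`weekday 5` advances to the next Friday; 2005-05-09 is a Monday, so it moves forward to 2005-05-13.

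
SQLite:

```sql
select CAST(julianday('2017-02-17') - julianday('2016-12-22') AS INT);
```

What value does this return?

9 days remain in December 2016 after the 22nd (31 − 22).
January 2017: 31 days.
Then 17 days into February 2017.
Total: 9 + 31 + 17 = 57.

57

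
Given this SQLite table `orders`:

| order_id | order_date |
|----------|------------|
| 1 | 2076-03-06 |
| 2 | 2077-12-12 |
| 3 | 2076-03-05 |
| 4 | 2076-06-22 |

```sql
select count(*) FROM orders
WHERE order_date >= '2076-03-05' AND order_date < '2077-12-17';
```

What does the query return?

4

Rows in [2076-03-05, 2077-12-17): 2076-03-06, 2077-12-12, 2076-03-05, 2076-06-22 → 4 rows.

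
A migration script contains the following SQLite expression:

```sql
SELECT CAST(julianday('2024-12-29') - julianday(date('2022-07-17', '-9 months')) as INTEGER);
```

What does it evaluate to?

1169

Adding -9 months to 2022-07-17 gives 2021-10-17.
14 days remain in October 2021 after the 17th (31 − 17).
Full months from November 2021 through November 2024 contribute their day counts.
Then 29 days into December 2024.
Total: 14 + 30 + 31 + 31 + 28 + 31 + 30 + 31 + 30 + 31 + 31 + 30 + 31 + 30 + 31 + 31 + 28 + 31 + 30 + 31 + 30 + 31 + 31 + 30 + 31 + 30 + 31 + 31 + 29 + 31 + 30 + 31 + 30 + 31 + 31 + 30 + 31 + 30 + 29 = 1169.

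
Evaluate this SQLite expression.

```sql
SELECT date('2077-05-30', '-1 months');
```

Adding -1 month to 2077-05-30 gives 2077-04-30.

2077-04-30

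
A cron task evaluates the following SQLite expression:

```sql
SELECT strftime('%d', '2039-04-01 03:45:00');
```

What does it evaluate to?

01

`%d` extracts the 2-digit day of month: 01.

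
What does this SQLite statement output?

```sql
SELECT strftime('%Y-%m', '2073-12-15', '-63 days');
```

First apply '-63 days': 2073-12-15 → 2073-10-13.
`%Y-%m` extracts the year-month: 2073-10.

2073-10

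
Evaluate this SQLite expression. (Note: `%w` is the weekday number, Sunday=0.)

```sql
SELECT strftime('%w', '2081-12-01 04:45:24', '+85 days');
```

First apply '+85 days': 2081-12-01 04:45:24 → 2082-02-24 04:45:24.
2082-02-24 is a Tuesday; with Sunday=0 that is 2.

2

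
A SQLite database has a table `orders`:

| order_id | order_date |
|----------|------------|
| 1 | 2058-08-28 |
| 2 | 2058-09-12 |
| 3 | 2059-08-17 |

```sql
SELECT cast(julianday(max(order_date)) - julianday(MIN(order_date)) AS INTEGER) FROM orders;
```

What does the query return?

354

MIN = 2058-08-28, MAX = 2059-08-17.
3 days remain in August 2058 after the 28th (31 − 28).
Full months from September 2058 through July 2059 contribute their day counts.
Then 17 days into August 2059.
Total: 3 + 30 + 31 + 30 + 31 + 31 + 28 + 31 + 30 + 31 + 30 + 31 + 17 = 354.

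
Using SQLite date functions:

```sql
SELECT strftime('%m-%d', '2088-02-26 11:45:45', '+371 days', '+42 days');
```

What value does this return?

04-14

First apply '+371 days', '+42 days': 2088-02-26 11:45:45 → 2089-04-14 11:45:45.
`%m-%d` extracts the month-day: 04-14.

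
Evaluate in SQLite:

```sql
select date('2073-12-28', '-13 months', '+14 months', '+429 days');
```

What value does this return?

2075-04-02

Adding -13 months to 2073-12-28 gives 2072-11-28.
Adding +14 months to 2072-11-28 gives 2074-01-28.
Applying '+429 days' to 2074-01-28: counting 429 days forward gives 2075-04-02.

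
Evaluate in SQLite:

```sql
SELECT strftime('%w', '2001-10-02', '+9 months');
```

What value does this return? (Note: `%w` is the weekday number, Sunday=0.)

2

First apply '+9 months': 2001-10-02 → 2002-07-02.
2002-07-02 is a Tuesday; with Sunday=0 that is 2.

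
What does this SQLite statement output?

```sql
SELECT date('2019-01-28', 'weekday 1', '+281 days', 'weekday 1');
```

2019-11-11

`weekday 1` advances to the next Monday; 2019-01-28 is already a Monday, so it stays at 2019-01-28.
Applying '+281 days' to 2019-01-28: counting 281 days forward gives 2019-11-05.
`weekday 1` advances to the next Monday; 2019-11-05 is a Tuesday, so it moves forward to 2019-11-11.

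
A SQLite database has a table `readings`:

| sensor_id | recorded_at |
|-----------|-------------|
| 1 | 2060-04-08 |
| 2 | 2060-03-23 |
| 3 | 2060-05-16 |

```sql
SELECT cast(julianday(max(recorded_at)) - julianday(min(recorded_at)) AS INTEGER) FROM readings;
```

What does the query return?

54

MIN = 2060-03-23, MAX = 2060-05-16.
8 days remain in March 2060 after the 23rd (31 − 23).
April 2060: 30 days.
Then 16 days into May 2060.
Total: 8 + 30 + 16 = 54.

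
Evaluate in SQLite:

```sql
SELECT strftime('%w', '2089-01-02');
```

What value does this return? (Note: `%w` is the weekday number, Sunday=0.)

2089-01-02 is a Sunday; with Sunday=0 that is 0.

0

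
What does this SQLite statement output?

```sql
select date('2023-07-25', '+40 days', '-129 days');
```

July 2023 has 31 days; 6 remain after the 25th, so 7 days reach 2023-08-01.
August 2023 has 31 days; 30 remain after the 1st, so 31 days reach 2023-09-01.
Advancing 2 more days within September lands on 2023-09-03.
Applying '-129 days' to 2023-09-03: counting 129 days back gives 2023-04-27.

2023-04-27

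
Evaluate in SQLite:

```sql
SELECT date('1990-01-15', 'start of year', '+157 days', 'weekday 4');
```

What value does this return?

1990-06-07

`start of year` rewinds 1990-01-15 to 1990-01-01.
Applying '+157 days' to 1990-01-01: counting 157 days forward gives 1990-06-07.
`weekday 4` advances to the next Thursday; 1990-06-07 is already a Thursday, so it stays at 1990-06-07.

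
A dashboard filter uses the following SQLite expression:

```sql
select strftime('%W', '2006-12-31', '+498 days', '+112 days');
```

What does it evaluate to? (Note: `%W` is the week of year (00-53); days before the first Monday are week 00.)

First apply '+498 days', '+112 days': 2006-12-31 → 2008-09-01.
2008-09-01 is a Monday. SQLite's %W counts Mondays since the year started; the result is 35.

35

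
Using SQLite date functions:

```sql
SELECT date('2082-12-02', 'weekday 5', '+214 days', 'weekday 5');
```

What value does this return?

2083-07-09

`weekday 5` advances to the next Friday; 2082-12-02 is a Wednesday, so it moves forward to 2082-12-04.
Applying '+214 days' to 2082-12-04: counting 214 days forward gives 2083-07-06.
`weekday 5` advances to the next Friday; 2083-07-06 is a Tuesday, so it moves forward to 2083-07-09.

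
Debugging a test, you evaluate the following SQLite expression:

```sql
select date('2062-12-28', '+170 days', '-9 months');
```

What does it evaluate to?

2062-09-16

Applying '+170 days' to 2062-12-28: counting 170 days forward gives 2063-06-16.
Adding -9 months to 2063-06-16 gives 2062-09-16.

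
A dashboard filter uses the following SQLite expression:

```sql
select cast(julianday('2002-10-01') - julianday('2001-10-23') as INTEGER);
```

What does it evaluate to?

343

8 days remain in October 2001 after the 23rd (31 − 23).
Full months from November 2001 through September 2002 contribute their day counts.
Then 1 day into October 2002.
Total: 8 + 30 + 31 + 31 + 28 + 31 + 30 + 31 + 30 + 31 + 31 + 30 + 1 = 343.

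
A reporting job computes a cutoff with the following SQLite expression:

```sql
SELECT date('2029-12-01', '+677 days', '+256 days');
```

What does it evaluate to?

Applying '+677 days' to 2029-12-01: counting 677 days forward gives 2031-10-09.
Applying '+256 days' to 2031-10-09: counting 256 days forward gives 2032-06-21.

2032-06-21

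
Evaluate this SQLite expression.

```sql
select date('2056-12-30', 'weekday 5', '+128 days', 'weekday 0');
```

2057-05-13

`weekday 5` advances to the next Friday; 2056-12-30 is a Saturday, so it moves forward to 2057-01-05.
Applying '+128 days' to 2057-01-05: counting 128 days forward gives 2057-05-13.
`weekday 0` advances to the next Sunday; 2057-05-13 is already a Sunday, so it stays at 2057-05-13.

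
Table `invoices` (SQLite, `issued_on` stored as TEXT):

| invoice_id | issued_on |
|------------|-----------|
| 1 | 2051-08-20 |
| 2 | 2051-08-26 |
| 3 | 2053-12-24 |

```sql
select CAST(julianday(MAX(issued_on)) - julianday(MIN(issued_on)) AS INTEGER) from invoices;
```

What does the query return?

MIN = 2051-08-20, MAX = 2053-12-24.
11 days remain in August 2051 after the 20th (31 − 20).
Full months from September 2051 through November 2053 contribute their day counts.
Then 24 days into December 2053.
Total: 11 + 30 + 31 + 30 + 31 + 31 + 29 + 31 + 30 + 31 + 30 + 31 + 31 + 30 + 31 + 30 + 31 + 31 + 28 + 31 + 30 + 31 + 30 + 31 + 31 + 30 + 31 + 30 + 24 = 857.

857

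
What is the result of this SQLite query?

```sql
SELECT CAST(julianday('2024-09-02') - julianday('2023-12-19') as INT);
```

12 days remain in December 2023 after the 19th (31 − 19).
Full months from January 2024 through August 2024 contribute their day counts.
Then 2 days into September 2024.
Total: 12 + 31 + 29 + 31 + 30 + 31 + 30 + 31 + 31 + 2 = 258.

258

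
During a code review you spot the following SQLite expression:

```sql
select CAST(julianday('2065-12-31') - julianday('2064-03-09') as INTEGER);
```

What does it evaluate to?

22 days remain in March 2064 after the 9th (31 − 9).
Full months from April 2064 through November 2065 contribute their day counts.
Then 31 days into December 2065.
Total: 22 + 30 + 31 + 30 + 31 + 31 + 30 + 31 + 30 + 31 + 31 + 28 + 31 + 30 + 31 + 30 + 31 + 31 + 30 + 31 + 30 + 31 = 662.

662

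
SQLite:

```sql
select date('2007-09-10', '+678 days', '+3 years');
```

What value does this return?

2012-07-19

Applying '+678 days' to 2007-09-10: counting 678 days forward gives 2009-07-19.
Adding +3 years to 2009-07-19 gives 2012-07-19.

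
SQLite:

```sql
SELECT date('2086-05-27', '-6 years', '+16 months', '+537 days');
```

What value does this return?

2083-03-18

Adding -6 years to 2086-05-27 gives 2080-05-27.
Adding +16 months to 2080-05-27 gives 2081-09-27.
Applying '+537 days' to 2081-09-27: counting 537 days forward gives 2083-03-18.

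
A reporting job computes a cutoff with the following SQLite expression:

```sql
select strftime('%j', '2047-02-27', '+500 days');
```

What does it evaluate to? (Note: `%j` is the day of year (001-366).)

193

First apply '+500 days': 2047-02-27 → 2048-07-11.
Day-of-year for 2048-07-11: days since 2048-01-01 inclusive = 193, zero-padded to 193.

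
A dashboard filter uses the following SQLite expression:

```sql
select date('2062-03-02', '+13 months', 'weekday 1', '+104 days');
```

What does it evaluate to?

2063-07-15

Adding +13 months to 2062-03-02 gives 2063-04-02.
`weekday 1` advances to the next Monday; 2063-04-02 is already a Monday, so it stays at 2063-04-02.
Applying '+104 days' to 2063-04-02: counting 104 days forward gives 2063-07-15.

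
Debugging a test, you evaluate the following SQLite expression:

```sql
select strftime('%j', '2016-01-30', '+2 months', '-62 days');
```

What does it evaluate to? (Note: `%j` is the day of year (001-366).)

First apply '+2 months', '-62 days': 2016-01-30 → 2016-01-28.
Day-of-year for 2016-01-28: days since 2016-01-01 inclusive = 28, zero-padded to 028.

028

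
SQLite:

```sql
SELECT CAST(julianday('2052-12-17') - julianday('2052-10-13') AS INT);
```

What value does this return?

18 days remain in October 2052 after the 13th (31 − 13).
November 2052: 30 days.
Then 17 days into December 2052.
Total: 18 + 30 + 17 = 65.

65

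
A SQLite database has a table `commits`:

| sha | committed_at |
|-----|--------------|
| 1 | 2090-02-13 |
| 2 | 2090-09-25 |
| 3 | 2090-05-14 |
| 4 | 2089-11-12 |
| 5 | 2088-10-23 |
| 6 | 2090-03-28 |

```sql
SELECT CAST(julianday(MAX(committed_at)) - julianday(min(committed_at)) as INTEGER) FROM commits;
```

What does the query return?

702

MIN = 2088-10-23, MAX = 2090-09-25.
8 days remain in October 2088 after the 23rd (31 − 23).
Full months from November 2088 through August 2090 contribute their day counts.
Then 25 days into September 2090.
Total: 8 + 30 + 31 + 31 + 28 + 31 + 30 + 31 + 30 + 31 + 31 + 30 + 31 + 30 + 31 + 31 + 28 + 31 + 30 + 31 + 30 + 31 + 31 + 25 = 702.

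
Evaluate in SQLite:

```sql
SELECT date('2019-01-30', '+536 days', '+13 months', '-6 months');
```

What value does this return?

Applying '+536 days' to 2019-01-30: counting 536 days forward gives 2020-07-19.
Adding +13 months to 2020-07-19 gives 2021-08-19.
Adding -6 months to 2021-08-19 gives 2021-02-19.

2021-02-19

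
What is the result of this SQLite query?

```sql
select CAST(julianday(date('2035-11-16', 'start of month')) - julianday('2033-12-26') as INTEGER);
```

675

`start of month` rewinds 2035-11-16 to 2035-11-01.
5 days remain in December 2033 after the 26th (31 − 26).
Full months from January 2034 through October 2035 contribute their day counts.
Then 1 day into November 2035.
Total: 5 + 31 + 28 + 31 + 30 + 31 + 30 + 31 + 31 + 30 + 31 + 30 + 31 + 31 + 28 + 31 + 30 + 31 + 30 + 31 + 31 + 30 + 31 + 1 = 675.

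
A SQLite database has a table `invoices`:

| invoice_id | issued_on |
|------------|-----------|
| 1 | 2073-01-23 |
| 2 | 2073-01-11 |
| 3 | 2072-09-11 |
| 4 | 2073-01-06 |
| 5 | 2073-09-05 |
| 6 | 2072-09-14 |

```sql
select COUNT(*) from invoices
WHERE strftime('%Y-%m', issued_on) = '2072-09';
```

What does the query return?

2

Rows with year-month 2072-09: 2072-09-11, 2072-09-14 → 2.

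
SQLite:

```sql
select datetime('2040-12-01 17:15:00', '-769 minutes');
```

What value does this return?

769 minutes = 12h 49m; -769 minutes from 2040-12-01 17:15:00 is 2040-12-01 04:26:00.

2040-12-01 04:26:00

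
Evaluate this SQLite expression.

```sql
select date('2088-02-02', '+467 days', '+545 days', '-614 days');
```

2089-03-06

Applying '+467 days' to 2088-02-02: counting 467 days forward gives 2089-05-14.
Applying '+545 days' to 2089-05-14: counting 545 days forward gives 2090-11-10.
Applying '-614 days' to 2090-11-10: counting 614 days back gives 2089-03-06.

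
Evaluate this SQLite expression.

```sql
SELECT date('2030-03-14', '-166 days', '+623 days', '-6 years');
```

Applying '-166 days' to 2030-03-14: counting 166 days back gives 2029-09-29.
Applying '+623 days' to 2029-09-29: counting 623 days forward gives 2031-06-14.
Adding -6 years to 2031-06-14 gives 2025-06-14.

2025-06-14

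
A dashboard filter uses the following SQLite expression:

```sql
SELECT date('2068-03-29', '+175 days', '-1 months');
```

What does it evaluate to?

2068-08-20

Applying '+175 days' to 2068-03-29: counting 175 days forward gives 2068-09-20.
Adding -1 month to 2068-09-20 gives 2068-08-20.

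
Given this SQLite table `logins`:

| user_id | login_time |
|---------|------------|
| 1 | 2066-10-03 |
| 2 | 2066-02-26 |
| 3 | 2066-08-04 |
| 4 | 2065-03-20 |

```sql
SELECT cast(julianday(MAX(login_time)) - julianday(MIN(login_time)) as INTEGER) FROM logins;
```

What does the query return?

562

MIN = 2065-03-20, MAX = 2066-10-03.
11 days remain in March 2065 after the 20th (31 − 20).
Full months from April 2065 through September 2066 contribute their day counts.
Then 3 days into October 2066.
Total: 11 + 30 + 31 + 30 + 31 + 31 + 30 + 31 + 30 + 31 + 31 + 28 + 31 + 30 + 31 + 30 + 31 + 31 + 30 + 3 = 562.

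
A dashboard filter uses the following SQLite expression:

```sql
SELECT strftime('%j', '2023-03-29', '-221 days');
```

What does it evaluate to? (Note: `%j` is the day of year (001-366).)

First apply '-221 days': 2023-03-29 → 2022-08-20.
Day-of-year for 2022-08-20: days since 2022-01-01 inclusive = 232, zero-padded to 232.

232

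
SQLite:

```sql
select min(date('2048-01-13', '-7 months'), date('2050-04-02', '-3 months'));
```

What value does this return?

date('2048-01-13', '-7 months') → 2047-06-13.
date('2050-04-02', '-3 months') → 2050-01-02.
Earlier of the two is 2047-06-13.

2047-06-13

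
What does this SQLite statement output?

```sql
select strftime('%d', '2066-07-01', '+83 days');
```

First apply '+83 days': 2066-07-01 → 2066-09-22.
`%d` extracts the 2-digit day of month: 22.

22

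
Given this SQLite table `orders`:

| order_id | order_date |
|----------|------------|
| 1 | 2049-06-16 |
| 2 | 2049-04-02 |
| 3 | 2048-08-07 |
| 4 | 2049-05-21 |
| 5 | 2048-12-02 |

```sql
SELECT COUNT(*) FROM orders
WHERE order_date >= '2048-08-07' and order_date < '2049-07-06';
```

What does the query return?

5

Rows in [2048-08-07, 2049-07-06): 2049-06-16, 2049-04-02, 2048-08-07, 2049-05-21, 2048-12-02 → 5 rows.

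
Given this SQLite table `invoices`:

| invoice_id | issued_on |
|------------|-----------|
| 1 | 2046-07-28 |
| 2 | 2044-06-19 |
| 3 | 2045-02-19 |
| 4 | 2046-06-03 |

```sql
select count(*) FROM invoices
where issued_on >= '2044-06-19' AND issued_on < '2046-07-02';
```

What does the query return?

Rows in [2044-06-19, 2046-07-02): 2044-06-19, 2045-02-19, 2046-06-03 → 3 rows.

3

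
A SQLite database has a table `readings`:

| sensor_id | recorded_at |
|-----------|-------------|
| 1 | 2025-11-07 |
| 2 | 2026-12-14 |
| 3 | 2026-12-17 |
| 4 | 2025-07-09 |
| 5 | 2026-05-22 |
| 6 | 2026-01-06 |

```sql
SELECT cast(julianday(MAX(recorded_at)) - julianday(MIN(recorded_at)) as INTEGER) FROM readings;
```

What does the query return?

526

MIN = 2025-07-09, MAX = 2026-12-17.
22 days remain in July 2025 after the 9th (31 − 9).
Full months from August 2025 through November 2026 contribute their day counts.
Then 17 days into December 2026.
Total: 22 + 31 + 30 + 31 + 30 + 31 + 31 + 28 + 31 + 30 + 31 + 30 + 31 + 31 + 30 + 31 + 30 + 17 = 526.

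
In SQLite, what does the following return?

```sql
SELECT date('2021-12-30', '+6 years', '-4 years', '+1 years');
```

2024-12-30

Adding +6 years to 2021-12-30 gives 2027-12-30.
Adding -4 years to 2027-12-30 gives 2023-12-30.
Adding +1 year to 2023-12-30 gives 2024-12-30.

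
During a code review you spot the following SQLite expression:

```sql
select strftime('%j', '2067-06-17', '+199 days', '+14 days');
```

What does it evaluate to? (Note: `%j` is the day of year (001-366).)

016

First apply '+199 days', '+14 days': 2067-06-17 → 2068-01-16.
Day-of-year for 2068-01-16: days since 2068-01-01 inclusive = 16, zero-padded to 016.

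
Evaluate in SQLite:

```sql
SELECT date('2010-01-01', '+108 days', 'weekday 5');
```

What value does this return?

Applying '+108 days' to 2010-01-01: counting 108 days forward gives 2010-04-19.
`weekday 5` advances to the next Friday; 2010-04-19 is a Monday, so it moves forward to 2010-04-23.

2010-04-23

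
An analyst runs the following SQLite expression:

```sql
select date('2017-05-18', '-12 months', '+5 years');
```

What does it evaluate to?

2021-05-18

Adding -12 months to 2017-05-18 gives 2016-05-18.
Adding +5 years to 2016-05-18 gives 2021-05-18.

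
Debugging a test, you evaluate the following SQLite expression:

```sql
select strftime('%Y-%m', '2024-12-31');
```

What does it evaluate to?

2024-12

`%Y-%m` extracts the year-month: 2024-12.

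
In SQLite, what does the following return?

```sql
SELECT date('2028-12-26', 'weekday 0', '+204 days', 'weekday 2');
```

`weekday 0` advances to the next Sunday; 2028-12-26 is a Tuesday, so it moves forward to 2028-12-31.
Applying '+204 days' to 2028-12-31: counting 204 days forward gives 2029-07-23.
`weekday 2` advances to the next Tuesday; 2029-07-23 is a Monday, so it moves forward to 2029-07-24.

2029-07-24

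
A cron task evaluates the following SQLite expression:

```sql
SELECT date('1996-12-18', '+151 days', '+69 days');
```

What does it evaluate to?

Applying '+151 days' to 1996-12-18: counting 151 days forward gives 1997-05-18.
Applying '+69 days' to 1997-05-18: counting 69 days forward gives 1997-07-26.

1997-07-26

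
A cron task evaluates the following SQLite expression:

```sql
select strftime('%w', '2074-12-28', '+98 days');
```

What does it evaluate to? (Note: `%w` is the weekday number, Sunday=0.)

5

First apply '+98 days': 2074-12-28 → 2075-04-05.
2075-04-05 is a Friday; with Sunday=0 that is 5.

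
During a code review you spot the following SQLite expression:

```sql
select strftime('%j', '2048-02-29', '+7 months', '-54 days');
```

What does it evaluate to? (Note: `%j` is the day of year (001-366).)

219

First apply '+7 months', '-54 days': 2048-02-29 → 2048-08-06.
Day-of-year for 2048-08-06: days since 2048-01-01 inclusive = 219, zero-padded to 219.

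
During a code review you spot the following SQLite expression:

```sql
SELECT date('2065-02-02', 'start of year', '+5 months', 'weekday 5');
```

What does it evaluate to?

`start of year` rewinds 2065-02-02 to 2065-01-01.
Adding +5 months to 2065-01-01 gives 2065-06-01.
`weekday 5` advances to the next Friday; 2065-06-01 is a Monday, so it moves forward to 2065-06-05.

2065-06-05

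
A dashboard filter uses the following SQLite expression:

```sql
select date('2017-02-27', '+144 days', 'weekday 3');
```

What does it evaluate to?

2017-07-26

Applying '+144 days' to 2017-02-27: counting 144 days forward gives 2017-07-21.
`weekday 3` advances to the next Wednesday; 2017-07-21 is a Friday, so it moves forward to 2017-07-26.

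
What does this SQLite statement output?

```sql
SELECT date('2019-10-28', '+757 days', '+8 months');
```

Applying '+757 days' to 2019-10-28: counting 757 days forward gives 2021-11-23.
Adding +8 months to 2021-11-23 gives 2022-07-23.

2022-07-23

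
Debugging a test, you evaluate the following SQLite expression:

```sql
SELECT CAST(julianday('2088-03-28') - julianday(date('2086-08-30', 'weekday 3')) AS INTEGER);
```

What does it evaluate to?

571

`weekday 3` advances to the next Wednesday; 2086-08-30 is a Friday, so it moves forward to 2086-09-04.
26 days remain in September 2086 after the 4th (30 − 4).
Full months from October 2086 through February 2088 contribute their day counts.
Then 28 days into March 2088.
Total: 26 + 31 + 30 + 31 + 31 + 28 + 31 + 30 + 31 + 30 + 31 + 31 + 30 + 31 + 30 + 31 + 31 + 29 + 28 = 571.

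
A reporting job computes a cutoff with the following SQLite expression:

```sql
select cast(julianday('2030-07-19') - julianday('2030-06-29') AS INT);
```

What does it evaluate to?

1 day remains in June 2030 after the 29th (30 − 29).
Then 19 days into July 2030.
Total: 1 + 19 = 20.

20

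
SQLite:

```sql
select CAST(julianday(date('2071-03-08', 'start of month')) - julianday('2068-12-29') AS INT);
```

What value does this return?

`start of month` rewinds 2071-03-08 to 2071-03-01.
2 days remain in December 2068 after the 29th (31 − 29).
Full months from January 2069 through February 2071 contribute their day counts.
Then 1 day into March 2071.
Total: 2 + 31 + 28 + 31 + 30 + 31 + 30 + 31 + 31 + 30 + 31 + 30 + 31 + 31 + 28 + 31 + 30 + 31 + 30 + 31 + 31 + 30 + 31 + 30 + 31 + 31 + 28 + 1 = 792.

792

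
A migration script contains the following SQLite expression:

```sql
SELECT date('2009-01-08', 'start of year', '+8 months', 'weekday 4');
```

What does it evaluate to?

2009-09-03

`start of year` rewinds 2009-01-08 to 2009-01-01.
Adding +8 months to 2009-01-01 gives 2009-09-01.
`weekday 4` advances to the next Thursday; 2009-09-01 is a Tuesday, so it moves forward to 2009-09-03.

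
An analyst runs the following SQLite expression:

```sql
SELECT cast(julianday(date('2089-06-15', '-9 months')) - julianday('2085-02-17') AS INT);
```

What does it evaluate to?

1306

Adding -9 months to 2089-06-15 gives 2088-09-15.
11 days remain in February 2085 after the 17th (28 − 17).
Full months from March 2085 through August 2088 contribute their day counts.
Then 15 days into September 2088.
Total: 11 + 31 + 30 + 31 + 30 + 31 + 31 + 30 + 31 + 30 + 31 + 31 + 28 + 31 + 30 + 31 + 30 + 31 + 31 + 30 + 31 + 30 + 31 + 31 + 28 + 31 + 30 + 31 + 30 + 31 + 31 + 30 + 31 + 30 + 31 + 31 + 29 + 31 + 30 + 31 + 30 + 31 + 31 + 15 = 1306.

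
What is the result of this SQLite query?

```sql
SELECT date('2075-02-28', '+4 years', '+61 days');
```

2079-04-30

Adding +4 years to 2075-02-28 gives 2079-02-28.
Applying '+61 days' to 2079-02-28: counting 61 days forward gives 2079-04-30.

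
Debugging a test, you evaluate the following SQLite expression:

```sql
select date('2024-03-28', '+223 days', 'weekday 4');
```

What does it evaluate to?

Applying '+223 days' to 2024-03-28: counting 223 days forward gives 2024-11-06.
`weekday 4` advances to the next Thursday; 2024-11-06 is a Wednesday, so it moves forward to 2024-11-07.

2024-11-07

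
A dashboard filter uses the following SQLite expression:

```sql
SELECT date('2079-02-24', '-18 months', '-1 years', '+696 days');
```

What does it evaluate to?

2078-07-21

Adding -18 months to 2079-02-24 gives 2077-08-24.
Adding -1 year to 2077-08-24 gives 2076-08-24.
Applying '+696 days' to 2076-08-24: counting 696 days forward gives 2078-07-21.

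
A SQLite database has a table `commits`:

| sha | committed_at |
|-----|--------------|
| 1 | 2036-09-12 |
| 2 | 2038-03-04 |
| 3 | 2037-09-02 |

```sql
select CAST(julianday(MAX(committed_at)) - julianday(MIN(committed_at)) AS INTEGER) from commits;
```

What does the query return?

538

MIN = 2036-09-12, MAX = 2038-03-04.
18 days remain in September 2036 after the 12th (30 − 12).
Full months from October 2036 through February 2038 contribute their day counts.
Then 4 days into March 2038.
Total: 18 + 31 + 30 + 31 + 31 + 28 + 31 + 30 + 31 + 30 + 31 + 31 + 30 + 31 + 30 + 31 + 31 + 28 + 4 = 538.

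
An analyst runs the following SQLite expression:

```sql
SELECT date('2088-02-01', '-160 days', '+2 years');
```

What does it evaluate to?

Applying '-160 days' to 2088-02-01: counting 160 days back gives 2087-08-25.
Adding +2 years to 2087-08-25 gives 2089-08-25.

2089-08-25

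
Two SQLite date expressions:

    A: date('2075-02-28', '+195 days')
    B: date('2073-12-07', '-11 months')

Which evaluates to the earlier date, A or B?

A = 2075-09-11.
B = 2073-01-07.
B is earlier.

B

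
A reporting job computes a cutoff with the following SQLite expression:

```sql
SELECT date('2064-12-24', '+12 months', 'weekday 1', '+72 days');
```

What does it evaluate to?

2066-03-10

Adding +12 months to 2064-12-24 gives 2065-12-24.
`weekday 1` advances to the next Monday; 2065-12-24 is a Thursday, so it moves forward to 2065-12-28.
Applying '+72 days' to 2065-12-28: counting 72 days forward gives 2066-03-10.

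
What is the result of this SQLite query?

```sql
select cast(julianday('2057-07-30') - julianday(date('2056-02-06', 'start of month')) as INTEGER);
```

`start of month` rewinds 2056-02-06 to 2056-02-01.
28 days remain in February 2056 after the 1st (29 − 1).
Full months from March 2056 through June 2057 contribute their day counts.
Then 30 days into July 2057.
Total: 28 + 31 + 30 + 31 + 30 + 31 + 31 + 30 + 31 + 30 + 31 + 31 + 28 + 31 + 30 + 31 + 30 + 30 = 545.

545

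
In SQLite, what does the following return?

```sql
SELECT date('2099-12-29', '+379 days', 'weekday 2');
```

Applying '+379 days' to 2099-12-29: counting 379 days forward gives 2101-01-12.
`weekday 2` advances to the next Tuesday; 2101-01-12 is a Wednesday, so it moves forward to 2101-01-18.

2101-01-18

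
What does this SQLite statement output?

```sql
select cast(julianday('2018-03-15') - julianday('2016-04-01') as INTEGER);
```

29 days remain in April 2016 after the 1st (30 − 1).
Full months from May 2016 through February 2018 contribute their day counts.
Then 15 days into March 2018.
Total: 29 + 31 + 30 + 31 + 31 + 30 + 31 + 30 + 31 + 31 + 28 + 31 + 30 + 31 + 30 + 31 + 31 + 30 + 31 + 30 + 31 + 31 + 28 + 15 = 713.

713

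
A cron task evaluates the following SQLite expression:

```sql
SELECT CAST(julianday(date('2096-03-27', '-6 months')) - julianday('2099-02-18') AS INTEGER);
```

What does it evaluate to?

-1240

Adding -6 months to 2096-03-27 gives 2095-09-27.
3 days remain in September 2095 after the 27th (30 − 27).
Full months from October 2095 through January 2099 contribute their day counts.
Then 18 days into February 2099.
Total: 3 + 31 + 30 + 31 + 31 + 29 + 31 + 30 + 31 + 30 + 31 + 31 + 30 + 31 + 30 + 31 + 31 + 28 + 31 + 30 + 31 + 30 + 31 + 31 + 30 + 31 + 30 + 31 + 31 + 28 + 31 + 30 + 31 + 30 + 31 + 31 + 30 + 31 + 30 + 31 + 31 + 18 = 1240.
The subtraction is earlier − later, so the result is −1240 → -1240.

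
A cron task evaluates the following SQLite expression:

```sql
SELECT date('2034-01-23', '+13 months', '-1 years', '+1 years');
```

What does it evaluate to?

Adding +13 months to 2034-01-23 gives 2035-02-23.
Adding -1 year to 2035-02-23 gives 2034-02-23.
Adding +1 year to 2034-02-23 gives 2035-02-23.

2035-02-23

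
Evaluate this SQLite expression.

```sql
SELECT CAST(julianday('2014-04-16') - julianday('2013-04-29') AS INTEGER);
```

352

1 day remains in April 2013 after the 29th (30 − 29).
Full months from May 2013 through March 2014 contribute their day counts.
Then 16 days into April 2014.
Total: 1 + 31 + 30 + 31 + 31 + 30 + 31 + 30 + 31 + 31 + 28 + 31 + 16 = 352.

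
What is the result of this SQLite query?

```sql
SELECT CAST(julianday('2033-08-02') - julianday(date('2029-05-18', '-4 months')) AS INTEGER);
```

1657

Adding -4 months to 2029-05-18 gives 2029-01-18.
13 days remain in January 2029 after the 18th (31 − 18).
Full months from February 2029 through July 2033 contribute their day counts.
Then 2 days into August 2033.
Total: 13 + 28 + 31 + 30 + 31 + 30 + 31 + 31 + 30 + 31 + 30 + 31 + 31 + 28 + 31 + 30 + 31 + 30 + 31 + 31 + 30 + 31 + 30 + 31 + 31 + 28 + 31 + 30 + 31 + 30 + 31 + 31 + 30 + 31 + 30 + 31 + 31 + 29 + 31 + 30 + 31 + 30 + 31 + 31 + 30 + 31 + 30 + 31 + 31 + 28 + 31 + 30 + 31 + 30 + 31 + 2 = 1657.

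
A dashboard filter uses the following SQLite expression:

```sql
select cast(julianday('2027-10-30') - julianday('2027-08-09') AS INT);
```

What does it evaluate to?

22 days remain in August 2027 after the 9th (31 − 9).
September 2027: 30 days.
Then 30 days into October 2027.
Total: 22 + 30 + 30 = 82.

82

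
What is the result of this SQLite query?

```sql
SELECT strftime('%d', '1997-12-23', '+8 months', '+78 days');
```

First apply '+8 months', '+78 days': 1997-12-23 → 1998-11-09.
`%d` extracts the 2-digit day of month: 09.

09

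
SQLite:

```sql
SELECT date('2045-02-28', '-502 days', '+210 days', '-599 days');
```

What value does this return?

2042-09-21

Applying '-502 days' to 2045-02-28: counting 502 days back gives 2043-10-15.
Applying '+210 days' to 2043-10-15: counting 210 days forward gives 2044-05-12.
Applying '-599 days' to 2044-05-12: counting 599 days back gives 2042-09-21.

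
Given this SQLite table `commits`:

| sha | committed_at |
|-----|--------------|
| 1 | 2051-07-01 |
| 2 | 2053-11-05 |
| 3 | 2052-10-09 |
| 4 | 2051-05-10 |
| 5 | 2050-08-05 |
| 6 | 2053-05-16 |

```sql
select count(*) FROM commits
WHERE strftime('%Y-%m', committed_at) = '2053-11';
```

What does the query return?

Rows with year-month 2053-11: 2053-11-05 → 1.

1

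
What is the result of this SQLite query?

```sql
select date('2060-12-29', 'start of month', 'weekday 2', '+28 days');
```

2061-01-04

`start of month` rewinds 2060-12-29 to 2060-12-01.
`weekday 2` advances to the next Tuesday; 2060-12-01 is a Wednesday, so it moves forward to 2060-12-07.
December 2060 has 31 days; 24 remain after the 7th, so 25 days reach 2061-01-01.
Advancing 3 more days within January lands on 2061-01-04.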